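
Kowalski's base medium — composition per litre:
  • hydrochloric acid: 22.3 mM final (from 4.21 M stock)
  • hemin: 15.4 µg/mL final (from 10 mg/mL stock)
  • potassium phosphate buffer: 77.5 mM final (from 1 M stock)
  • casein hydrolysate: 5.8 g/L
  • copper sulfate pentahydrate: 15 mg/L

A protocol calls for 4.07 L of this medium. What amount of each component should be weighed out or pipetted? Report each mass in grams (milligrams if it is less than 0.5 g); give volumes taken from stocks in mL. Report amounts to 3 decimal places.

hydrochloric acid 21.558 mL; hemin 6.268 mL; potassium phosphate buffer 315.425 mL; casein hydrolysate 23.606 g; copper sulfate pentahydrate 61.050 mg

Scale factor relative to 1 L: 4.07.
hydrochloric acid: C1V1 = C2V2 → 22.3 mM × 4070 mL ÷ 4210 mM = 21.558 mL
hemin: V = C2·V2/C1 = 15.4 µg/mL × 4070 mL ÷ 10000 µg/mL = 6.268 mL
potassium phosphate buffer: C1V1 = C2V2 → 77.5 mM × 4070 mL ÷ 1000 mM = 315.425 mL
casein hydrolysate: 5.8 g/L × 4.07 L = 23.606 g
copper sulfate pentahydrate: 15 mg/L × 4.07 L = 61.050 mg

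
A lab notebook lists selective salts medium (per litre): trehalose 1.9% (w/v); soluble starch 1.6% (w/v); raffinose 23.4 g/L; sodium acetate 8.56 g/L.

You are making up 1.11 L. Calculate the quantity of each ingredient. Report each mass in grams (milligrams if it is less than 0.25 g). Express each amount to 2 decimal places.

trehalose 21.09 g; soluble starch 17.76 g; raffinose 25.97 g; sodium acetate 9.50 g

Working volume: 1.11 L.
trehalose: 1.9% w/v = 19 g/L → 19 × 1.11 L = 21.09 g
soluble starch: 1.6 g per 100 mL × 1110 mL ÷ 100 = 17.76 g
raffinose: 23.4 g/L × 1.11 L = 25.97 g
sodium acetate: 8.56 g/L × 1.11 L = 9.50 g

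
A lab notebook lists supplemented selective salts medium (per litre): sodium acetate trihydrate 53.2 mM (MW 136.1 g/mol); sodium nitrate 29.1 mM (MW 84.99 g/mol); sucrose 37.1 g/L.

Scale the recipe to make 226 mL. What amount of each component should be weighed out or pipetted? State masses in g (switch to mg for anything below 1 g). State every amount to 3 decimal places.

sodium acetate trihydrate 1.636 g; sodium nitrate 558.945 mg; sucrose 8.385 g

Working volume: 226 mL = 0.226 L.
sodium acetate trihydrate: 53.2 mmol/L × 136.1 g/mol × 0.226 L ÷ 1000 = 1.636 g
sodium nitrate: 29.1 mmol/L × 84.99 mg/mmol × 0.226 L = 558.945 mg
sucrose: 37.1 g/L × 0.226 L = 8.385 g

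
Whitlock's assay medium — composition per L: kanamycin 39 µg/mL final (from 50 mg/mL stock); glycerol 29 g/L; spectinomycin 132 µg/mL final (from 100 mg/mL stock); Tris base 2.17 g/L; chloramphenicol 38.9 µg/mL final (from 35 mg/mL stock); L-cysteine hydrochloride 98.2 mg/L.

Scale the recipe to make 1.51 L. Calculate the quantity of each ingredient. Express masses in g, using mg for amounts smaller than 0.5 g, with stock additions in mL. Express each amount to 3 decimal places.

kanamycin 1.178 mL; glycerol 43.790 g; spectinomycin 1.993 mL; Tris base 3.277 g; chloramphenicol 1.678 mL; L-cysteine hydrochloride 148.282 mg

Working volume: 1.51 L.
kanamycin: C1V1 = C2V2 → 39 µg/mL × 1510 mL ÷ 50000 µg/mL = 1.178 mL
glycerol: 29 g/L × 1.51 L = 43.790 g
spectinomycin: dilute stock: 132 µg/mL × 1510 mL ÷ 100000 µg/mL = 1.993 mL
Tris base: 2.17 g/L × 1.51 L = 3.277 g
chloramphenicol: V = C2·V2/C1 = 38.9 µg/mL × 1510 mL ÷ 35000 µg/mL = 1.678 mL
L-cysteine hydrochloride: 98.2 mg/L × 1.51 L = 148.282 mg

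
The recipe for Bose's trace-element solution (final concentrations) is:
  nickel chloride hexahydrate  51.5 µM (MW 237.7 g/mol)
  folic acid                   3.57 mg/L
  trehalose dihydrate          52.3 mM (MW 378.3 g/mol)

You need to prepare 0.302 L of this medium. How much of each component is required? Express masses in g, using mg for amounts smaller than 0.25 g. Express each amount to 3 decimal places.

Scale factor relative to 1 L: 0.302.
nickel chloride hexahydrate: 51.5 µmol/L × 237.7 g/mol × 0.302 L ÷ 1000 = 3.697 mg
folic acid: 3.57 mg/L × 0.302 L = 1.078 mg
trehalose dihydrate: 52.3 mmol/L × 378.3 g/mol × 0.302 L ÷ 1000 = 5.975 g

nickel chloride hexahydrate 3.697 mg; folic acid 1.078 mg; trehalose dihydrate 5.975 g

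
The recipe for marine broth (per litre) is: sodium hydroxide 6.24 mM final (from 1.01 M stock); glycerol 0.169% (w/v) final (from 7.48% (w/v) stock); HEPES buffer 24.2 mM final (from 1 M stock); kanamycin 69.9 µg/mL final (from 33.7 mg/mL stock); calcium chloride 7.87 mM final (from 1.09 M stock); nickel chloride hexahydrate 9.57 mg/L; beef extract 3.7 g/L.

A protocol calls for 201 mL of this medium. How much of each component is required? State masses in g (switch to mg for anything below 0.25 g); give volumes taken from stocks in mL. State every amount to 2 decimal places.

Working volume: 201 mL = 0.201 L.
sodium hydroxide: dilute stock: 6.24 mM × 201 mL ÷ 1010 mM = 1.24 mL
glycerol: C1V1 = C2V2 → 0.169% ÷ 7.48% × 201 mL = 4.54 mL
HEPES buffer: C1V1 = C2V2 → 24.2 mM × 201 mL ÷ 1000 mM = 4.86 mL
kanamycin: dilute stock: 69.9 µg/mL × 201 mL ÷ 33700 µg/mL = 0.42 mL
calcium chloride: C1V1 = C2V2 → 7.87 mM × 201 mL ÷ 1090 mM = 1.45 mL
nickel chloride hexahydrate: 9.57 mg/L × 0.201 L = 1.92 mg
beef extract: 3.7 g/L × 0.201 L = 0.74 g

sodium hydroxide 1.24 mL; glycerol 4.54 mL; HEPES buffer 4.86 mL; kanamycin 0.42 mL; calcium chloride 1.45 mL; nickel chloride hexahydrate 1.92 mg; beef extract 0.74 g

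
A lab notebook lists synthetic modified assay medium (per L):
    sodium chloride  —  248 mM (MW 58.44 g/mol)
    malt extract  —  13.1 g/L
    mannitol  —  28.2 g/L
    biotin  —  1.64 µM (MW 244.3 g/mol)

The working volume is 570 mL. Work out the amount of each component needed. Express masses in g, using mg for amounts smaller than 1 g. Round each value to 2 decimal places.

Scale factor relative to 1 L: 0.57.
sodium chloride: 248 mmol/L × 58.44 g/mol × 0.57 L ÷ 1000 = 8.26 g
malt extract: 13.1 g/L × 0.57 L = 7.47 g
mannitol: 28.2 g/L × 0.57 L = 16.07 g
biotin: 1.64 µmol/L × 244.3 g/mol × 0.57 L ÷ 1000 = 0.23 mg

sodium chloride 8.26 g; malt extract 7.47 g; mannitol 16.07 g; biotin 0.23 mg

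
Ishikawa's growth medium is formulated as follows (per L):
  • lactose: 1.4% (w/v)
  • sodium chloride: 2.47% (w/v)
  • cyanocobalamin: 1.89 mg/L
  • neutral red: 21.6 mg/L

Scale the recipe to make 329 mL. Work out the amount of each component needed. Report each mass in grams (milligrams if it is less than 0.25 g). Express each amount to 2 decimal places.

Target volume = 329 mL = 0.329 L.
lactose: 1.4% w/v = 14 g/L → 14 × 0.329 L = 4.61 g
sodium chloride: 2.47% w/v = 24.7 g/L → 24.7 × 0.329 L = 8.13 g
cyanocobalamin: 1.89 mg/L × 0.329 L = 0.62 mg
neutral red: 21.6 mg/L × 0.329 L = 7.11 mg

lactose 4.61 g; sodium chloride 8.13 g; cyanocobalamin 0.62 mg; neutral red 7.11 mg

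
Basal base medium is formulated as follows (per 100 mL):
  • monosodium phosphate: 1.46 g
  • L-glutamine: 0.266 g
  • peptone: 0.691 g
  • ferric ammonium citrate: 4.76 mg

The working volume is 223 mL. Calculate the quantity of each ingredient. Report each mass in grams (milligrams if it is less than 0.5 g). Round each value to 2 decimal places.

Ratio of target to recipe volume: 223 / 100 = 2.23.
monosodium phosphate: 1.46 g × (223 mL / 100 mL) = 3.26 g
L-glutamine: 0.266 g × (223 mL / 100 mL) = 0.59 g
peptone: 0.691 g × (223 mL / 100 mL) = 1.54 g
ferric ammonium citrate: 4.76 mg × (223 mL / 100 mL) = 10.61 mg

monosodium phosphate 3.26 g; L-glutamine 0.59 g; peptone 1.54 g; ferric ammonium citrate 10.61 mg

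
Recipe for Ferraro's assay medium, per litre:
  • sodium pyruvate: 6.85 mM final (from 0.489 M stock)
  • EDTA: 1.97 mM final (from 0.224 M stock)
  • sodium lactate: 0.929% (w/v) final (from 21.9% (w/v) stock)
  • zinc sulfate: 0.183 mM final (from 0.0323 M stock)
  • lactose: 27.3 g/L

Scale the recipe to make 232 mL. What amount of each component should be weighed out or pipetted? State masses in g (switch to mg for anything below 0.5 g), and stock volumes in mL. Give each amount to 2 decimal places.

sodium pyruvate 3.25 mL; EDTA 2.04 mL; sodium lactate 9.84 mL; zinc sulfate 1.31 mL; lactose 6.33 g

Target volume = 232 mL = 0.232 L.
sodium pyruvate: C1V1 = C2V2 → 6.85 mM × 232 mL ÷ 489 mM = 3.25 mL
EDTA: dilute stock: 1.97 mM × 232 mL ÷ 224 mM = 2.04 mL
sodium lactate: V = C2·V2/C1 = 0.929% ÷ 21.9% × 232 mL = 9.84 mL
zinc sulfate: C1V1 = C2V2 → 0.183 mM × 232 mL ÷ 32.3 mM = 1.31 mL
lactose: 27.3 g/L × 0.232 L = 6.33 g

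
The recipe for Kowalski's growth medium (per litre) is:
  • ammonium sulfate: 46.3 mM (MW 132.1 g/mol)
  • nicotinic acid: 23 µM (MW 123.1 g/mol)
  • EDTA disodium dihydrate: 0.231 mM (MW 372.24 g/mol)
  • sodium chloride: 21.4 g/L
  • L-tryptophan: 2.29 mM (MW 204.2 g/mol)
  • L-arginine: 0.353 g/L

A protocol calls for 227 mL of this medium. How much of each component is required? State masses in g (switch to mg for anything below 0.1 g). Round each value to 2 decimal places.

ammonium sulfate 1.39 g; nicotinic acid 0.64 mg; EDTA disodium dihydrate 19.52 mg; sodium chloride 4.86 g; L-tryptophan 0.11 g; L-arginine 80.13 mg

Target volume = 227 mL = 0.227 L.
ammonium sulfate: 46.3 mmol/L × 132.1 g/mol × 0.227 L ÷ 1000 = 1.39 g
nicotinic acid: 23 µmol/L × 123.1 g/mol × 0.227 L ÷ 1000 = 0.64 mg
EDTA disodium dihydrate: 0.231 mmol/L × 372.24 mg/mmol × 0.227 L = 19.52 mg
sodium chloride: 21.4 g/L × 0.227 L = 4.86 g
L-tryptophan: 2.29 mmol/L × 204.2 g/mol × 0.227 L ÷ 1000 = 0.11 g
L-arginine: 0.353 g/L × 0.227 L = 0.080131 g = 80.13 mg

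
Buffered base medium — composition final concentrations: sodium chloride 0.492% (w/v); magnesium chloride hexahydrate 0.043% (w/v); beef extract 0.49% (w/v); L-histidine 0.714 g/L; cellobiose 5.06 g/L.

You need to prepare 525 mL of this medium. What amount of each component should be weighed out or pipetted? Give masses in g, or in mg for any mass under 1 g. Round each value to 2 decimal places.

Scale factor relative to 1 L: 0.525.
sodium chloride: 0.492% w/v = 4.92 g/L → 4.92 × 0.525 L = 2.58 g
magnesium chloride hexahydrate: 0.043 g per 100 mL × 525 mL ÷ 100 = 0.22575 g = 225.75 mg
beef extract: 0.49 g per 100 mL × 525 mL ÷ 100 = 2.57 g
L-histidine: 0.714 g/L × 0.525 L = 0.37485 g = 374.85 mg
cellobiose: 5.06 g/L × 0.525 L = 2.66 g

sodium chloride 2.58 g; magnesium chloride hexahydrate 225.75 mg; beef extract 2.57 g; L-histidine 374.85 mg; cellobiose 2.66 g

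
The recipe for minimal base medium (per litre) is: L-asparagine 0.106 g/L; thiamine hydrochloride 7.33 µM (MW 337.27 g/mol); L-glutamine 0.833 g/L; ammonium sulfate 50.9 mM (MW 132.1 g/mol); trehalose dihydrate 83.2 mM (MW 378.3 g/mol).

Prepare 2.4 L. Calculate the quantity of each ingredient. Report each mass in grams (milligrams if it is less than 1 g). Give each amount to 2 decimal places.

L-asparagine 254.40 mg; thiamine hydrochloride 5.93 mg; L-glutamine 2.00 g; ammonium sulfate 16.14 g; trehalose dihydrate 75.54 g

Working volume: 2.4 L.
L-asparagine: 0.106 g/L × 2.4 L = 0.2544 g = 254.40 mg
thiamine hydrochloride: 7.33 µmol/L × 337.27 g/mol × 2.4 L ÷ 1000 = 5.93 mg
L-glutamine: 0.833 g/L × 2.4 L = 2.00 g
ammonium sulfate: 50.9 mmol/L × 132.1 g/mol × 2.4 L ÷ 1000 = 16.14 g
trehalose dihydrate: 83.2 mmol/L × 378.3 g/mol × 2.4 L ÷ 1000 = 75.54 g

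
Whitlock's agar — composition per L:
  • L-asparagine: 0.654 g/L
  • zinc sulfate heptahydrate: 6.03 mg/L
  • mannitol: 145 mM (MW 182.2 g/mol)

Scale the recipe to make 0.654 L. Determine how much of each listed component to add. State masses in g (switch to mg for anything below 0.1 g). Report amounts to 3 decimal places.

L-asparagine 0.428 g; zinc sulfate heptahydrate 3.944 mg; mannitol 17.278 g

Working volume: 0.654 L.
L-asparagine: 0.654 g/L × 0.654 L = 0.428 g
zinc sulfate heptahydrate: 6.03 mg/L × 0.654 L = 3.944 mg
mannitol: 145 mmol/L × 182.2 g/mol × 0.654 L ÷ 1000 = 17.278 g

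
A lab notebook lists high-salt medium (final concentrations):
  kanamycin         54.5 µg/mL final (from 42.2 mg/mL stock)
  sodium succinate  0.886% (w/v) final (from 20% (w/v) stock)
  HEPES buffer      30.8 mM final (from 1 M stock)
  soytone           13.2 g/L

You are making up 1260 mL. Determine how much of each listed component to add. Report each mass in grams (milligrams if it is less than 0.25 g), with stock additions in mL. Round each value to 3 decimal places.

Scale factor relative to 1 L: 1.26.
kanamycin: C1V1 = C2V2 → 54.5 µg/mL × 1260 mL ÷ 42200 µg/mL = 1.627 mL
sodium succinate: C1V1 = C2V2 → 0.886% ÷ 20% × 1260 mL = 55.818 mL
HEPES buffer: C1V1 = C2V2 → 30.8 mM × 1260 mL ÷ 1000 mM = 38.808 mL
soytone: 13.2 g/L × 1.26 L = 16.632 g

kanamycin 1.627 mL; sodium succinate 55.818 mL; HEPES buffer 38.808 mL; soytone 16.632 g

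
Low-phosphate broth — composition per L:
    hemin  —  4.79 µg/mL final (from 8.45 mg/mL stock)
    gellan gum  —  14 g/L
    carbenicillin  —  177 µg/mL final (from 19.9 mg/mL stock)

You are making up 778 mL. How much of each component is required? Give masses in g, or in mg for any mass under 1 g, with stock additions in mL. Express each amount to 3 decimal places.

hemin 0.441 mL; gellan gum 10.892 g; carbenicillin 6.920 mL

Scale factor relative to 1 L: 0.778.
hemin: C1V1 = C2V2 → 4.79 µg/mL × 778 mL ÷ 8450 µg/mL = 0.441 mL
gellan gum: 14 g/L × 0.778 L = 10.892 g
carbenicillin: V = C2·V2/C1 = 177 µg/mL × 778 mL ÷ 19900 µg/mL = 6.920 mL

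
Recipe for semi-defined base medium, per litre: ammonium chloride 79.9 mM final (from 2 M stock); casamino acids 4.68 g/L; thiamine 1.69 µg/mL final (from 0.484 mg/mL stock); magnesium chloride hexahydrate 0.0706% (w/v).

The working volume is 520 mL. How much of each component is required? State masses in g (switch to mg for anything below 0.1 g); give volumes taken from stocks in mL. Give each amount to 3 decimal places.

ammonium chloride 20.774 mL; casamino acids 2.434 g; thiamine 1.816 mL; magnesium chloride hexahydrate 0.367 g

Target volume = 520 mL = 0.52 L.
ammonium chloride: C1V1 = C2V2 → 79.9 mM × 520 mL ÷ 2000 mM = 20.774 mL
casamino acids: 4.68 g/L × 0.52 L = 2.434 g
thiamine: V = C2·V2/C1 = 1.69 µg/mL × 520 mL ÷ 484 µg/mL = 1.816 mL
magnesium chloride hexahydrate: 0.0706 g per 100 mL × 520 mL ÷ 100 = 0.367 g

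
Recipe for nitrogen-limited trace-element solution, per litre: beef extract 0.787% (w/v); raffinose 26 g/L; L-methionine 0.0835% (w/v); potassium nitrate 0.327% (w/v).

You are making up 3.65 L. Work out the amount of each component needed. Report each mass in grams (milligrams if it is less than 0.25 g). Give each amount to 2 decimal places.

beef extract 28.73 g; raffinose 94.90 g; L-methionine 3.05 g; potassium nitrate 11.94 g

Working volume: 3.65 L.
beef extract: 0.787% w/v = 7.87 g/L → 7.87 × 3.65 L = 28.73 g
raffinose: 26 g/L × 3.65 L = 94.90 g
L-methionine: 0.0835 g per 100 mL × 3650 mL ÷ 100 = 3.05 g
potassium nitrate: 0.327 g per 100 mL × 3650 mL ÷ 100 = 11.94 g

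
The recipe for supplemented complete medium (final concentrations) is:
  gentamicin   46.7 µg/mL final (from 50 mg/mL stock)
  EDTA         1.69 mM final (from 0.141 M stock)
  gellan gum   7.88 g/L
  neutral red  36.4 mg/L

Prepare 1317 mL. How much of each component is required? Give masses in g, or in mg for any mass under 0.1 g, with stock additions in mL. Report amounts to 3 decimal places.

gentamicin 1.230 mL; EDTA 15.785 mL; gellan gum 10.378 g; neutral red 47.939 mg

Scale factor relative to 1 L: 1.317.
gentamicin: dilute stock: 46.7 µg/mL × 1317 mL ÷ 50000 µg/mL = 1.230 mL
EDTA: dilute stock: 1.69 mM × 1317 mL ÷ 141 mM = 15.785 mL
gellan gum: 7.88 g/L × 1.317 L = 10.378 g
neutral red: 36.4 mg/L × 1.317 L = 47.939 mg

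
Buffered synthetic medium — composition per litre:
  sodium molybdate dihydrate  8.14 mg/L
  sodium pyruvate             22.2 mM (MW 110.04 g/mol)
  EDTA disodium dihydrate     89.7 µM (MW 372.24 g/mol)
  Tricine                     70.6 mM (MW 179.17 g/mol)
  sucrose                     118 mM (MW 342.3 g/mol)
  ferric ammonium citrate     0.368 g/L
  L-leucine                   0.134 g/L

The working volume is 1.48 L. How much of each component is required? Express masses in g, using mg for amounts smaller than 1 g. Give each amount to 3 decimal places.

sodium molybdate dihydrate 12.047 mg; sodium pyruvate 3.615 g; EDTA disodium dihydrate 49.417 mg; Tricine 18.721 g; sucrose 59.779 g; ferric ammonium citrate 544.640 mg; L-leucine 198.320 mg

Scale factor relative to 1 L: 1.48.
sodium molybdate dihydrate: 8.14 mg/L × 1.48 L = 12.047 mg
sodium pyruvate: 22.2 mmol/L × 110.04 g/mol × 1.48 L ÷ 1000 = 3.615 g
EDTA disodium dihydrate: 89.7 µmol/L × 372.24 g/mol × 1.48 L ÷ 1000 = 49.417 mg
Tricine: 70.6 mmol/L × 179.17 g/mol × 1.48 L ÷ 1000 = 18.721 g
sucrose: 118 mmol/L × 342.3 g/mol × 1.48 L ÷ 1000 = 59.779 g
ferric ammonium citrate: 0.368 g/L × 1.48 L = 0.54464 g = 544.640 mg
L-leucine: 0.134 g/L × 1.48 L = 0.19832 g = 198.320 mg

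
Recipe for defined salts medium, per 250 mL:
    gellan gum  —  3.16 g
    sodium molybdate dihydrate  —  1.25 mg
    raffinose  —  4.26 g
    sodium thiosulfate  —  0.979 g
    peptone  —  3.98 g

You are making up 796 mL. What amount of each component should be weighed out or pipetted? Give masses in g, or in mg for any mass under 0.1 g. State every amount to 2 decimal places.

Ratio of target to recipe volume: 796 / 250 = 3.184.
gellan gum: 3.16 g × (796 mL / 250 mL) = 10.06 g
sodium molybdate dihydrate: 1.25 mg × (796 mL / 250 mL) = 3.98 mg
raffinose: 4.26 g × (796 mL / 250 mL) = 13.56 g
sodium thiosulfate: 0.979 g × (796 mL / 250 mL) = 3.12 g
peptone: 3.98 g × (796 mL / 250 mL) = 12.67 g

gellan gum 10.06 g; sodium molybdate dihydrate 3.98 mg; raffinose 13.56 g; sodium thiosulfate 3.12 g; peptone 12.67 g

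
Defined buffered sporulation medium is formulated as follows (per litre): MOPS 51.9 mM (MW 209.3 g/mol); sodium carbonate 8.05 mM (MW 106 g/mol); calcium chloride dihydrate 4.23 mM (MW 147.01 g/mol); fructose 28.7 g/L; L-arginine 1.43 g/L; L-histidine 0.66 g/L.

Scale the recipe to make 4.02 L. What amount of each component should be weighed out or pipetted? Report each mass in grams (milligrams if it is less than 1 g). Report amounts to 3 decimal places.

MOPS 43.668 g; sodium carbonate 3.430 g; calcium chloride dihydrate 2.500 g; fructose 115.374 g; L-arginine 5.749 g; L-histidine 2.653 g

Scale factor relative to 1 L: 4.02.
MOPS: 51.9 mmol/L × 209.3 g/mol × 4.02 L ÷ 1000 = 43.668 g
sodium carbonate: 8.05 mmol/L × 106 g/mol × 4.02 L ÷ 1000 = 3.430 g
calcium chloride dihydrate: 4.23 mmol/L × 147.01 g/mol × 4.02 L ÷ 1000 = 2.500 g
fructose: 28.7 g/L × 4.02 L = 115.374 g
L-arginine: 1.43 g/L × 4.02 L = 5.749 g
L-histidine: 0.66 g/L × 4.02 L = 2.653 g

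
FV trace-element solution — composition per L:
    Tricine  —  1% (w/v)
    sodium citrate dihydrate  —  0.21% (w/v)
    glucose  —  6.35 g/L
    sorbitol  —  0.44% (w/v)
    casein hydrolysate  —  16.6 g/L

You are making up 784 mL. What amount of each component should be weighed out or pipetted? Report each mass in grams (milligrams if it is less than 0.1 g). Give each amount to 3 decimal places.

Scale factor relative to 1 L: 0.784.
Tricine: 1 g per 100 mL × 784 mL ÷ 100 = 7.840 g
sodium citrate dihydrate: 0.21 g per 100 mL × 784 mL ÷ 100 = 1.646 g
glucose: 6.35 g/L × 0.784 L = 4.978 g
sorbitol: 0.44% w/v = 4.4 g/L → 4.4 × 0.784 L = 3.450 g
casein hydrolysate: 16.6 g/L × 0.784 L = 13.014 g

Tricine 7.840 g; sodium citrate dihydrate 1.646 g; glucose 4.978 g; sorbitol 3.450 g; casein hydrolysate 13.014 g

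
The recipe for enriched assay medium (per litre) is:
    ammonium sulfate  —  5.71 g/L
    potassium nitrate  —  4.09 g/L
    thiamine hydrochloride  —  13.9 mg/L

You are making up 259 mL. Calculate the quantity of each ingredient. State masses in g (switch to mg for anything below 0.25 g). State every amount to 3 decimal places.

ammonium sulfate 1.479 g; potassium nitrate 1.059 g; thiamine hydrochloride 3.600 mg

Working volume: 259 mL = 0.259 L.
ammonium sulfate: 5.71 g/L × 0.259 L = 1.479 g
potassium nitrate: 4.09 g/L × 0.259 L = 1.059 g
thiamine hydrochloride: 13.9 mg/L × 0.259 L = 3.600 mg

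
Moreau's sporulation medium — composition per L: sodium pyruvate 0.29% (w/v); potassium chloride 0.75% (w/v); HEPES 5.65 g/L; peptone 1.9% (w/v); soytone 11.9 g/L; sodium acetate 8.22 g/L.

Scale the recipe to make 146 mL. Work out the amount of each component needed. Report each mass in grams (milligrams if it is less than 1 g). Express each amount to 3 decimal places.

Working volume: 146 mL = 0.146 L.
sodium pyruvate: 0.29 g per 100 mL × 146 mL ÷ 100 = 0.4234 g = 423.400 mg
potassium chloride: 0.75 g per 100 mL × 146 mL ÷ 100 = 1.095 g
HEPES: 5.65 g/L × 0.146 L = 0.8249 g = 824.900 mg
peptone: 1.9% w/v = 19 g/L → 19 × 0.146 L = 2.774 g
soytone: 11.9 g/L × 0.146 L = 1.737 g
sodium acetate: 8.22 g/L × 0.146 L = 1.200 g

sodium pyruvate 423.400 mg; potassium chloride 1.095 g; HEPES 824.900 mg; peptone 2.774 g; soytone 1.737 g; sodium acetate 1.200 g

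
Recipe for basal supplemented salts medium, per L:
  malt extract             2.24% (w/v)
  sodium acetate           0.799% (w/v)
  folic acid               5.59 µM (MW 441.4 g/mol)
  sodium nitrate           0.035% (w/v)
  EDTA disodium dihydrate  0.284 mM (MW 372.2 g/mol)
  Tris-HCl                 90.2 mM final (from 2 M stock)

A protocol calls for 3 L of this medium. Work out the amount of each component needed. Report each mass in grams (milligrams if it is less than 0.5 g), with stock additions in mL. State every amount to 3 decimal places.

malt extract 67.200 g; sodium acetate 23.970 g; folic acid 7.402 mg; sodium nitrate 1.050 g; EDTA disodium dihydrate 317.114 mg; Tris-HCl 135.300 mL

Scale factor relative to 1 L: 3.
malt extract: 2.24 g per 100 mL × 3000 mL ÷ 100 = 67.200 g
sodium acetate: 0.799% w/v = 7.99 g/L → 7.99 × 3 L = 23.970 g
folic acid: 5.59 µmol/L × 441.4 g/mol × 3 L ÷ 1000 = 7.402 mg
sodium nitrate: 0.035% w/v = 0.35 g/L → 0.35 × 3 L = 1.050 g
EDTA disodium dihydrate: 0.284 mmol/L × 372.2 mg/mmol × 3 L = 317.114 mg
Tris-HCl: V = C2·V2/C1 = 90.2 mM × 3000 mL ÷ 2000 mM = 135.300 mL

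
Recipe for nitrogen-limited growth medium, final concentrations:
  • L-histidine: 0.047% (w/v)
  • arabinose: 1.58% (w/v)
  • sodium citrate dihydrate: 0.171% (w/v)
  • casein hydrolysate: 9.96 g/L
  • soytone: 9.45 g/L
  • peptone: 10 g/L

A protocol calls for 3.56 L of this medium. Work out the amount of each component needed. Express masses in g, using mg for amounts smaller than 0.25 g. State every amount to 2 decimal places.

Working volume: 3.56 L.
L-histidine: 0.047% w/v = 0.47 g/L → 0.47 × 3.56 L = 1.67 g
arabinose: 1.58 g per 100 mL × 3560 mL ÷ 100 = 56.25 g
sodium citrate dihydrate: 0.171% w/v = 1.71 g/L → 1.71 × 3.56 L = 6.09 g
casein hydrolysate: 9.96 g/L × 3.56 L = 35.46 g
soytone: 9.45 g/L × 3.56 L = 33.64 g
peptone: 10 g/L × 3.56 L = 35.60 g

L-histidine 1.67 g; arabinose 56.25 g; sodium citrate dihydrate 6.09 g; casein hydrolysate 35.46 g; soytone 33.64 g; peptone 35.60 g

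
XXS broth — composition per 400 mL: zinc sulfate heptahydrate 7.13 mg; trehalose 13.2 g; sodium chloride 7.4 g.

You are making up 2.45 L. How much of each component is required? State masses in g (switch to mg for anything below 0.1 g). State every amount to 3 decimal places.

zinc sulfate heptahydrate 43.671 mg; trehalose 80.850 g; sodium chloride 45.325 g

Scale factor = 2450 mL / 400 mL = 6.125.
zinc sulfate heptahydrate: 7.13 mg × (2450 mL / 400 mL) = 43.671 mg
trehalose: 13.2 g × (2450 mL / 400 mL) = 80.850 g
sodium chloride: 7.4 g × (2450 mL / 400 mL) = 45.325 g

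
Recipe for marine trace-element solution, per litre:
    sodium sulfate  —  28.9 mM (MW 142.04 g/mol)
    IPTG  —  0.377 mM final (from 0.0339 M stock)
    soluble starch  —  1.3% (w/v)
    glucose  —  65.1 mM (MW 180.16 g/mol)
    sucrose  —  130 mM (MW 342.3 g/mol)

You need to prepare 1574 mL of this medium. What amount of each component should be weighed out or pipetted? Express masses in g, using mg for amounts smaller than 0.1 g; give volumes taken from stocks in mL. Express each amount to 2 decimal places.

sodium sulfate 6.46 g; IPTG 17.50 mL; soluble starch 20.46 g; glucose 18.46 g; sucrose 70.04 g

Working volume: 1574 mL = 1.574 L.
sodium sulfate: 28.9 mmol/L × 142.04 g/mol × 1.574 L ÷ 1000 = 6.46 g
IPTG: V = C2·V2/C1 = 0.377 mM × 1574 mL ÷ 33.9 mM = 17.50 mL
soluble starch: 1.3% w/v = 13 g/L → 13 × 1.574 L = 20.46 g
glucose: 65.1 mmol/L × 180.16 g/mol × 1.574 L ÷ 1000 = 18.46 g
sucrose: 130 mmol/L × 342.3 g/mol × 1.574 L ÷ 1000 = 70.04 g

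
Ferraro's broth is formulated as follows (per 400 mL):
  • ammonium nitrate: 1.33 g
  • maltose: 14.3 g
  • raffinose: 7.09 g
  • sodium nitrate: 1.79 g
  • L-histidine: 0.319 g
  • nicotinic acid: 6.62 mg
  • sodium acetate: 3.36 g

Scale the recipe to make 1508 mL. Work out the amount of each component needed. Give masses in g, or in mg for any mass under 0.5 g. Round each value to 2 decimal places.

ammonium nitrate 5.01 g; maltose 53.91 g; raffinose 26.73 g; sodium nitrate 6.75 g; L-histidine 1.20 g; nicotinic acid 24.96 mg; sodium acetate 12.67 g

Scale factor = 1508 mL / 400 mL = 3.77.
ammonium nitrate: 1.33 g × (1508 mL / 400 mL) = 5.01 g
maltose: 14.3 g × (1508 mL / 400 mL) = 53.91 g
raffinose: 7.09 g × (1508 mL / 400 mL) = 26.73 g
sodium nitrate: 1.79 g × (1508 mL / 400 mL) = 6.75 g
L-histidine: 0.319 g × (1508 mL / 400 mL) = 1.20 g
nicotinic acid: 6.62 mg × (1508 mL / 400 mL) = 24.96 mg
sodium acetate: 3.36 g × (1508 mL / 400 mL) = 12.67 g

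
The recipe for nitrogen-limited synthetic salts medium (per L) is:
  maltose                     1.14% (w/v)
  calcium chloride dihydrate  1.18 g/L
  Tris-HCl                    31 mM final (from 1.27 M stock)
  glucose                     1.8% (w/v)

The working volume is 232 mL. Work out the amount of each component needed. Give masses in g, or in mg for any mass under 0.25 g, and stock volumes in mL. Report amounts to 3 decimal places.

Scale factor relative to 1 L: 0.232.
maltose: 1.14 g per 100 mL × 232 mL ÷ 100 = 2.645 g
calcium chloride dihydrate: 1.18 g/L × 0.232 L = 0.274 g
Tris-HCl: C1V1 = C2V2 → 31 mM × 232 mL ÷ 1270 mM = 5.663 mL
glucose: 1.8% w/v = 18 g/L → 18 × 0.232 L = 4.176 g

maltose 2.645 g; calcium chloride dihydrate 0.274 g; Tris-HCl 5.663 mL; glucose 4.176 g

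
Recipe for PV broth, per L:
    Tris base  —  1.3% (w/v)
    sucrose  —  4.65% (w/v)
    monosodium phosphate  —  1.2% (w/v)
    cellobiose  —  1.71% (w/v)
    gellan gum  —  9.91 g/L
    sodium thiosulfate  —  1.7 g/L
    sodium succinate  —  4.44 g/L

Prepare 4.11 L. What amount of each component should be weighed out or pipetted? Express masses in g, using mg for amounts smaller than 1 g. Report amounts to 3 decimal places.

Tris base 53.430 g; sucrose 191.115 g; monosodium phosphate 49.320 g; cellobiose 70.281 g; gellan gum 40.730 g; sodium thiosulfate 6.987 g; sodium succinate 18.248 g

Scale factor relative to 1 L: 4.11.
Tris base: 1.3 g per 100 mL × 4110 mL ÷ 100 = 53.430 g
sucrose: 4.65% w/v = 46.5 g/L → 46.5 × 4.11 L = 191.115 g
monosodium phosphate: 1.2 g per 100 mL × 4110 mL ÷ 100 = 49.320 g
cellobiose: 1.71 g per 100 mL × 4110 mL ÷ 100 = 70.281 g
gellan gum: 9.91 g/L × 4.11 L = 40.730 g
sodium thiosulfate: 1.7 g/L × 4.11 L = 6.987 g
sodium succinate: 4.44 g/L × 4.11 L = 18.248 g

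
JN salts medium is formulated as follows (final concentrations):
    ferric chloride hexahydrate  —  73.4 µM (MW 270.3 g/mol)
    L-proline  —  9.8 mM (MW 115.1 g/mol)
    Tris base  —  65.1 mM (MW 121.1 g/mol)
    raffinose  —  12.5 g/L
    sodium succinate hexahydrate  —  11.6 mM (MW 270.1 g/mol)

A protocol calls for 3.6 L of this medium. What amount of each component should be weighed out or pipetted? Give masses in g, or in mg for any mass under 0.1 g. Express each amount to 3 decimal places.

Scale factor relative to 1 L: 3.6.
ferric chloride hexahydrate: 73.4 µmol/L × 270.3 g/mol × 3.6 L ÷ 1000 = 71.424 mg
L-proline: 9.8 mmol/L × 115.1 g/mol × 3.6 L ÷ 1000 = 4.061 g
Tris base: 65.1 mmol/L × 121.1 g/mol × 3.6 L ÷ 1000 = 28.381 g
raffinose: 12.5 g/L × 3.6 L = 45.000 g
sodium succinate hexahydrate: 11.6 mmol/L × 270.1 g/mol × 3.6 L ÷ 1000 = 11.279 g

ferric chloride hexahydrate 71.424 mg; L-proline 4.061 g; Tris base 28.381 g; raffinose 45.000 g; sodium succinate hexahydrate 11.279 g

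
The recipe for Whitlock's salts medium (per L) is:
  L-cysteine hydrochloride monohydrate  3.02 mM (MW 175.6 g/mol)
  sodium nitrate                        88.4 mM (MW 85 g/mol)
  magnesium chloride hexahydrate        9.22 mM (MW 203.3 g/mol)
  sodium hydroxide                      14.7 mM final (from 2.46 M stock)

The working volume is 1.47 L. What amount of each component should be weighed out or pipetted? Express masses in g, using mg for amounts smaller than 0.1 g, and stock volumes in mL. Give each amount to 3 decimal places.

L-cysteine hydrochloride monohydrate 0.780 g; sodium nitrate 11.046 g; magnesium chloride hexahydrate 2.755 g; sodium hydroxide 8.784 mL

Working volume: 1.47 L.
L-cysteine hydrochloride monohydrate: 3.02 mmol/L × 175.6 g/mol × 1.47 L ÷ 1000 = 0.780 g
sodium nitrate: 88.4 mmol/L × 85 g/mol × 1.47 L ÷ 1000 = 11.046 g
magnesium chloride hexahydrate: 9.22 mmol/L × 203.3 g/mol × 1.47 L ÷ 1000 = 2.755 g
sodium hydroxide: dilute stock: 14.7 mM × 1470 mL ÷ 2460 mM = 8.784 mL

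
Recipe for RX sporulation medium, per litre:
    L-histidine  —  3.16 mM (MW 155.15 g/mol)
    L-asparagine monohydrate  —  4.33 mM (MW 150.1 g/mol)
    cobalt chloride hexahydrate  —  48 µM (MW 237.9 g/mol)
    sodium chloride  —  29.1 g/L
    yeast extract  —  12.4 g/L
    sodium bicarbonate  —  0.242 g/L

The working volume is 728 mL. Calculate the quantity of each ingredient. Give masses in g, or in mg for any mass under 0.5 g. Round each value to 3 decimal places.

Target volume = 728 mL = 0.728 L.
L-histidine: 3.16 mmol/L × 155.15 mg/mmol × 0.728 L = 356.919 mg
L-asparagine monohydrate: 4.33 mmol/L × 150.1 mg/mmol × 0.728 L = 473.151 mg
cobalt chloride hexahydrate: 48 µmol/L × 237.9 g/mol × 0.728 L ÷ 1000 = 8.313 mg
sodium chloride: 29.1 g/L × 0.728 L = 21.185 g
yeast extract: 12.4 g/L × 0.728 L = 9.027 g
sodium bicarbonate: 0.242 g/L × 0.728 L = 0.176176 g = 176.176 mg

L-histidine 356.919 mg; L-asparagine monohydrate 473.151 mg; cobalt chloride hexahydrate 8.313 mg; sodium chloride 21.185 g; yeast extract 9.027 g; sodium bicarbonate 176.176 mg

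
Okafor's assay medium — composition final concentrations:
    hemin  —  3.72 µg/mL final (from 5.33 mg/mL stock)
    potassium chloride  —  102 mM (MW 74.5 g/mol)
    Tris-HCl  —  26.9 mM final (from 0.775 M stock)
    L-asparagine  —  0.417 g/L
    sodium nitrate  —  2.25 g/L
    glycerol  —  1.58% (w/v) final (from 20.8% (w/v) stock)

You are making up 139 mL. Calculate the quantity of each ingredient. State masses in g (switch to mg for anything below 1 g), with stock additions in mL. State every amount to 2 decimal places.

hemin 0.10 mL; potassium chloride 1.06 g; Tris-HCl 4.82 mL; L-asparagine 57.96 mg; sodium nitrate 312.75 mg; glycerol 10.56 mL

Scale factor relative to 1 L: 0.139.
hemin: C1V1 = C2V2 → 3.72 µg/mL × 139 mL ÷ 5330 µg/mL = 0.10 mL
potassium chloride: 102 mmol/L × 74.5 g/mol × 0.139 L ÷ 1000 = 1.06 g
Tris-HCl: C1V1 = C2V2 → 26.9 mM × 139 mL ÷ 775 mM = 4.82 mL
L-asparagine: 0.417 g/L × 0.139 L = 0.057963 g = 57.96 mg
sodium nitrate: 2.25 g/L × 0.139 L = 0.31275 g = 312.75 mg
glycerol: V = C2·V2/C1 = 1.58% ÷ 20.8% × 139 mL = 10.56 mL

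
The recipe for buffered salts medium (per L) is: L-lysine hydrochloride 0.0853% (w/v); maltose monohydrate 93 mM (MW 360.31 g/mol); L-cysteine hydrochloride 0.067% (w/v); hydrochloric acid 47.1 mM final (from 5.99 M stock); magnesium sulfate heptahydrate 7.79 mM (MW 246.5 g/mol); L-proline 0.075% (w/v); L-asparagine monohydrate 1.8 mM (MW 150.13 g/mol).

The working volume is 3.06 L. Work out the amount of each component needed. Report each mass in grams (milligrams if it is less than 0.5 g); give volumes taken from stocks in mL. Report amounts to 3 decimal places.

L-lysine hydrochloride 2.610 g; maltose monohydrate 102.537 g; L-cysteine hydrochloride 2.050 g; hydrochloric acid 24.061 mL; magnesium sulfate heptahydrate 5.876 g; L-proline 2.295 g; L-asparagine monohydrate 0.827 g

Working volume: 3.06 L.
L-lysine hydrochloride: 0.0853% w/v = 0.853 g/L → 0.853 × 3.06 L = 2.610 g
maltose monohydrate: 93 mmol/L × 360.31 g/mol × 3.06 L ÷ 1000 = 102.537 g
L-cysteine hydrochloride: 0.067% w/v = 0.67 g/L → 0.67 × 3.06 L = 2.050 g
hydrochloric acid: dilute stock: 47.1 mM × 3060 mL ÷ 5990 mM = 24.061 mL
magnesium sulfate heptahydrate: 7.79 mmol/L × 246.5 g/mol × 3.06 L ÷ 1000 = 5.876 g
L-proline: 0.075 g per 100 mL × 3060 mL ÷ 100 = 2.295 g
L-asparagine monohydrate: 1.8 mmol/L × 150.13 g/mol × 3.06 L ÷ 1000 = 0.827 g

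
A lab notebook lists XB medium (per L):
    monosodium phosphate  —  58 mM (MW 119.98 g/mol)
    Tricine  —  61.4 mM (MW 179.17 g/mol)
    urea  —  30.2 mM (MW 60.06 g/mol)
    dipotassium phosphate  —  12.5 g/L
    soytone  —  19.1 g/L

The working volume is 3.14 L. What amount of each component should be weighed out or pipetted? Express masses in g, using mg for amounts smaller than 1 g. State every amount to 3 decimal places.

monosodium phosphate 21.851 g; Tricine 34.543 g; urea 5.695 g; dipotassium phosphate 39.250 g; soytone 59.974 g

Scale factor relative to 1 L: 3.14.
monosodium phosphate: 58 mmol/L × 119.98 g/mol × 3.14 L ÷ 1000 = 21.851 g
Tricine: 61.4 mmol/L × 179.17 g/mol × 3.14 L ÷ 1000 = 34.543 g
urea: 30.2 mmol/L × 60.06 g/mol × 3.14 L ÷ 1000 = 5.695 g
dipotassium phosphate: 12.5 g/L × 3.14 L = 39.250 g
soytone: 19.1 g/L × 3.14 L = 59.974 g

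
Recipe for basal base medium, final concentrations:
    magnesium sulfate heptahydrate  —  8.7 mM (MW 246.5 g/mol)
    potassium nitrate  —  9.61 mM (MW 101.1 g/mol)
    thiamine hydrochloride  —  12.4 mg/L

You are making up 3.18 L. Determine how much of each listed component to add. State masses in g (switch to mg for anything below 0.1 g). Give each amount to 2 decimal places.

magnesium sulfate heptahydrate 6.82 g; potassium nitrate 3.09 g; thiamine hydrochloride 39.43 mg

Working volume: 3.18 L.
magnesium sulfate heptahydrate: 8.7 mmol/L × 246.5 g/mol × 3.18 L ÷ 1000 = 6.82 g
potassium nitrate: 9.61 mmol/L × 101.1 g/mol × 3.18 L ÷ 1000 = 3.09 g
thiamine hydrochloride: 12.4 mg/L × 3.18 L = 39.43 mg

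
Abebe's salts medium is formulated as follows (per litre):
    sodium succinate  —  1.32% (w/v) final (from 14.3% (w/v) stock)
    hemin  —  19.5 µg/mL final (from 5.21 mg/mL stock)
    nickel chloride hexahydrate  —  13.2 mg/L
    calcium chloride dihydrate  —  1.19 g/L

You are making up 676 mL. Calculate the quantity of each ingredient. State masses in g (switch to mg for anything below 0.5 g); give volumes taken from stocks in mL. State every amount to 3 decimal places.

Target volume = 676 mL = 0.676 L.
sodium succinate: dilute stock: 1.32% ÷ 14.3% × 676 mL = 62.400 mL
hemin: dilute stock: 19.5 µg/mL × 676 mL ÷ 5210 µg/mL = 2.530 mL
nickel chloride hexahydrate: 13.2 mg/L × 0.676 L = 8.923 mg
calcium chloride dihydrate: 1.19 g/L × 0.676 L = 0.804 g

sodium succinate 62.400 mL; hemin 2.530 mL; nickel chloride hexahydrate 8.923 mg; calcium chloride dihydrate 0.804 g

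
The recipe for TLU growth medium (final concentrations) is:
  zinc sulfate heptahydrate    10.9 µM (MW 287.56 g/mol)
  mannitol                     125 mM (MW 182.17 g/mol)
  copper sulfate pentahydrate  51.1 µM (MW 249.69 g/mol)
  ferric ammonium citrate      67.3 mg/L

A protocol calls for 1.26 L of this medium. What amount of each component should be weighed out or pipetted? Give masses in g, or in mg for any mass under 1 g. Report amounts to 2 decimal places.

zinc sulfate heptahydrate 3.95 mg; mannitol 28.69 g; copper sulfate pentahydrate 16.08 mg; ferric ammonium citrate 84.80 mg

Scale factor relative to 1 L: 1.26.
zinc sulfate heptahydrate: 10.9 µmol/L × 287.56 g/mol × 1.26 L ÷ 1000 = 3.95 mg
mannitol: 125 mmol/L × 182.17 g/mol × 1.26 L ÷ 1000 = 28.69 g
copper sulfate pentahydrate: 51.1 µmol/L × 249.69 g/mol × 1.26 L ÷ 1000 = 16.08 mg
ferric ammonium citrate: 67.3 mg/L × 1.26 L = 84.80 mg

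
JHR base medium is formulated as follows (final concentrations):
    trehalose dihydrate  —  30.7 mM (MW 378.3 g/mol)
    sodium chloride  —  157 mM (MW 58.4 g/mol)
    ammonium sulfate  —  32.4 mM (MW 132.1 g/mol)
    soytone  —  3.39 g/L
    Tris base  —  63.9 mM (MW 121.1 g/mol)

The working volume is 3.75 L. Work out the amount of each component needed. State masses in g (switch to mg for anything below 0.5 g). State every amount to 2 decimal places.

Scale factor relative to 1 L: 3.75.
trehalose dihydrate: 30.7 mmol/L × 378.3 g/mol × 3.75 L ÷ 1000 = 43.55 g
sodium chloride: 157 mmol/L × 58.4 g/mol × 3.75 L ÷ 1000 = 34.38 g
ammonium sulfate: 32.4 mmol/L × 132.1 g/mol × 3.75 L ÷ 1000 = 16.05 g
soytone: 3.39 g/L × 3.75 L = 12.71 g
Tris base: 63.9 mmol/L × 121.1 g/mol × 3.75 L ÷ 1000 = 29.02 g

trehalose dihydrate 43.55 g; sodium chloride 34.38 g; ammonium sulfate 16.05 g; soytone 12.71 g; Tris base 29.02 g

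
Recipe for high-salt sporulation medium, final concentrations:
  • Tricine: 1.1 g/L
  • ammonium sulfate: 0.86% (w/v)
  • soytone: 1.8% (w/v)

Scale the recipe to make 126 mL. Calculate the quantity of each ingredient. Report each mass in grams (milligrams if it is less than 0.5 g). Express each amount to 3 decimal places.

Working volume: 126 mL = 0.126 L.
Tricine: 1.1 g/L × 0.126 L = 0.1386 g = 138.600 mg
ammonium sulfate: 0.86% w/v = 8.6 g/L → 8.6 × 0.126 L = 1.084 g
soytone: 1.8 g per 100 mL × 126 mL ÷ 100 = 2.268 g

Tricine 138.600 mg; ammonium sulfate 1.084 g; soytone 2.268 g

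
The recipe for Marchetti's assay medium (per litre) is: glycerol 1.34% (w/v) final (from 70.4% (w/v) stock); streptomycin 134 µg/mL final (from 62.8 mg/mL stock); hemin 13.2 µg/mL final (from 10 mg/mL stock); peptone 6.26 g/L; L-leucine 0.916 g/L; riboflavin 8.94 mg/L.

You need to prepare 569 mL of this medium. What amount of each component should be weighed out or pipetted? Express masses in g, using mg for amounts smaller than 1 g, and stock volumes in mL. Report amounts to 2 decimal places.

glycerol 10.83 mL; streptomycin 1.21 mL; hemin 0.75 mL; peptone 3.56 g; L-leucine 521.20 mg; riboflavin 5.09 mg

Working volume: 569 mL = 0.569 L.
glycerol: C1V1 = C2V2 → 1.34% ÷ 70.4% × 569 mL = 10.83 mL
streptomycin: dilute stock: 134 µg/mL × 569 mL ÷ 62800 µg/mL = 1.21 mL
hemin: dilute stock: 13.2 µg/mL × 569 mL ÷ 10000 µg/mL = 0.75 mL
peptone: 6.26 g/L × 0.569 L = 3.56 g
L-leucine: 0.916 g/L × 0.569 L = 0.521204 g = 521.20 mg
riboflavin: 8.94 mg/L × 0.569 L = 5.09 mg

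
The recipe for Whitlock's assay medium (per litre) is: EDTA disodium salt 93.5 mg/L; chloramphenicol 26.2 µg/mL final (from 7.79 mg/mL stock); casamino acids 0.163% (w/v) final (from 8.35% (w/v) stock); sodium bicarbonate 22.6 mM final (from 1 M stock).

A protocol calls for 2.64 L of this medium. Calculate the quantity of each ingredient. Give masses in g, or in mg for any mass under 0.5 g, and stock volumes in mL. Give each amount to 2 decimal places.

Working volume: 2.64 L.
EDTA disodium salt: 93.5 mg/L × 2.64 L = 246.84 mg
chloramphenicol: V = C2·V2/C1 = 26.2 µg/mL × 2640 mL ÷ 7790 µg/mL = 8.88 mL
casamino acids: V = C2·V2/C1 = 0.163% ÷ 8.35% × 2640 mL = 51.54 mL
sodium bicarbonate: C1V1 = C2V2 → 22.6 mM × 2640 mL ÷ 1000 mM = 59.66 mL

EDTA disodium salt 246.84 mg; chloramphenicol 8.88 mL; casamino acids 51.54 mL; sodium bicarbonate 59.66 mL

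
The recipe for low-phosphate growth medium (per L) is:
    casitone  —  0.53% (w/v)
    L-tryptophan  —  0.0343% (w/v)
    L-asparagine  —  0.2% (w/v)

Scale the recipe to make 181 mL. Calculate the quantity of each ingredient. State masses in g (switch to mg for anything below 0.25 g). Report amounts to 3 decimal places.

Scale factor relative to 1 L: 0.181.
casitone: 0.53% w/v = 5.3 g/L → 5.3 × 0.181 L = 0.959 g
L-tryptophan: 0.0343 g per 100 mL × 181 mL ÷ 100 = 0.062083 g = 62.083 mg
L-asparagine: 0.2% w/v = 2 g/L → 2 × 0.181 L = 0.362 g

casitone 0.959 g; L-tryptophan 62.083 mg; L-asparagine 0.362 g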